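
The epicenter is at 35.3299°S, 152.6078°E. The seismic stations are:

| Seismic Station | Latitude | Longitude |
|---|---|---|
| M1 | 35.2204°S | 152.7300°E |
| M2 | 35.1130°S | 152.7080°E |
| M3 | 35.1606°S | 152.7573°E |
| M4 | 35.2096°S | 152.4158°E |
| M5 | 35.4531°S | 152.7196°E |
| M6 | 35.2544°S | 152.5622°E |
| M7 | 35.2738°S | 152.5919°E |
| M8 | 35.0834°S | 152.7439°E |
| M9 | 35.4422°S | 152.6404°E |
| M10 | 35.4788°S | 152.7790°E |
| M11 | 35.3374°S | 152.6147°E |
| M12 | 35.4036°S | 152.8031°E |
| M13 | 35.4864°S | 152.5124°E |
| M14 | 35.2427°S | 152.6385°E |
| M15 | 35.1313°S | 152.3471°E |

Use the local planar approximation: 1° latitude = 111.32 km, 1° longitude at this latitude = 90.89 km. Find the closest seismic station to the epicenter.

Distances from 35.3299°S, 152.6078°E:
M1: √((0.1095·111.32)² + (0.1222·90.89)²) = √(148.584885 + 123.360073) = 16.4908 km
M2: √((0.2169·111.32)² + (0.1002·90.89)²) = √(582.995898 + 82.940691) = 25.8057 km
M3: √((0.1693·111.32)² + (0.1495·90.89)²) = √(355.189658 + 184.635239) = 23.2341 km
M4: √((0.1203·111.32)² + (-0.1920·90.89)²) = √(179.340200 + 304.533213) = 21.9971 km
M5: √((-0.1232·111.32)² + (0.1118·90.89)²) = √(188.090911 + 103.256123) = 17.0689 km
M6: √((0.0755·111.32)² + (-0.0456·90.89)²) = √(70.638310 + 17.177577) = 9.3710 km
M7: √((0.0561·111.32)² + (-0.0159·90.89)²) = √(39.000674 + 2.088461) = 6.4101 km
M8: √((0.2465·111.32)² + (0.1361·90.89)²) = √(752.974455 + 153.020091) = 30.0997 km
M9: √((-0.1123·111.32)² + (0.0326·90.89)²) = √(156.280902 + 8.779452) = 12.8476 km
M10: √((-0.1489·111.32)² + (0.1712·90.89)²) = √(274.748792 + 242.125052) = 22.7349 km
M11: √((-0.0075·111.32)² + (0.0069·90.89)²) = √(0.697058 + 0.393306) = 1.0442 km
M12: √((-0.0737·111.32)² + (0.1953·90.89)²) = √(67.310276 + 315.091504) = 19.5551 km
M13: √((-0.1565·111.32)² + (-0.0954·90.89)²) = √(303.511450 + 75.184611) = 19.4601 km
M14: √((0.0872·111.32)² + (0.0307·90.89)²) = √(94.227868 + 7.785902) = 10.1002 km
M15: √((0.1986·111.32)² + (-0.2607·90.89)²) = √(488.770385 + 561.454115) = 32.4072 km
Minimum: M11 at 1.0442 km.

M11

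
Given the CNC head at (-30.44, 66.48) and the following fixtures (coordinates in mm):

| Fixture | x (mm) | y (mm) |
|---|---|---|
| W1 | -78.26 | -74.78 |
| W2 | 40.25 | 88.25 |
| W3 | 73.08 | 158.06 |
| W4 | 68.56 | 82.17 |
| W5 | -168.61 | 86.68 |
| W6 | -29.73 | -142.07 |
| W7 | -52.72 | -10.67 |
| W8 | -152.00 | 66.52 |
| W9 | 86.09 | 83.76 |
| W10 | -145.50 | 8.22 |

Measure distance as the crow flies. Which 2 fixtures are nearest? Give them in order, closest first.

W2, W7

Distances from (-30.44, 66.48):
W1: √((-47.82)² + (-141.26)²) = √(2286.7524 + 19954.3876) = 149.13 mm
W2: √((70.69)² + (21.77)²) = √(4997.0761 + 473.9329) = 73.97 mm
W3: √((103.52)² + (91.58)²) = √(10716.3904 + 8386.8964) = 138.21 mm
W4: √((99.00)² + (15.69)²) = √(9801.0000 + 246.1761) = 100.24 mm
W5: √((-138.17)² + (20.20)²) = √(19090.9489 + 408.0400) = 139.64 mm
W6: √((0.71)² + (-208.55)²) = √(0.5041 + 43493.1025) = 208.55 mm
W7: √((-22.28)² + (-77.15)²) = √(496.3984 + 5952.1225) = 80.30 mm
W8: √((-121.56)² + (0.04)²) = √(14776.8336 + 0.0016) = 121.56 mm
W9: √((116.53)² + (17.28)²) = √(13579.2409 + 298.5984) = 117.80 mm
W10: √((-115.06)² + (-58.26)²) = √(13238.8036 + 3394.2276) = 128.97 mm
Sorted: W2 (73.97 mm) < W7 (80.30 mm) < W4 (100.24 mm) < W9 (117.80 mm) < …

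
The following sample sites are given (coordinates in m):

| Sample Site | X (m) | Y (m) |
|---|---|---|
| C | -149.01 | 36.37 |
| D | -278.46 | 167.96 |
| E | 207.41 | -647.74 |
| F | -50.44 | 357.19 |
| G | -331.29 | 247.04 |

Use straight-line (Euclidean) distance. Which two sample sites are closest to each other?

Pairwise distances:
D–G: √((-52.83)² + (79.08)²) = √(2791.0089 + 6253.6464) = 95.10 m
C–D: √((-129.45)² + (131.59)²) = √(16757.3025 + 17315.9281) = 184.59 m
C–G: √((-182.28)² + (210.67)²) = √(33225.9984 + 44381.8489) = 278.58 m
D–F: √((228.02)² + (189.23)²) = √(51993.1204 + 35807.9929) = 296.31 m
F–G: √((-280.85)² + (-110.15)²) = √(78876.7225 + 12133.0225) = 301.68 m
C–F: √((98.57)² + (320.82)²) = √(9716.0449 + 102925.4724) = 335.62 m
C–E: √((356.42)² + (-684.11)²) = √(127035.2164 + 468006.4921) = 771.39 m
D–E: √((485.87)² + (-815.70)²) = √(236069.6569 + 665366.4900) = 949.44 m
E–F: √((-257.85)² + (1004.93)²) = √(66486.6225 + 1009884.3049) = 1037.48 m
E–G: √((-538.70)² + (894.78)²) = √(290197.6900 + 800631.2484) = 1044.43 m
Closest pair: D–G at 95.10 m.

D and G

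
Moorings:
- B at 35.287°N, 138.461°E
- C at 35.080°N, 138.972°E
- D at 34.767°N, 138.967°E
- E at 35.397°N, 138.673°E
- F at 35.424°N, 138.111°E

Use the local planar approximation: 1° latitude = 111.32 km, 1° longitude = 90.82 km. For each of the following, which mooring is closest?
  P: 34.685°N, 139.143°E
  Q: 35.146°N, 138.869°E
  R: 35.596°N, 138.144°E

P at 34.685°N, 139.143°E:
  B: 91.255 km
  C: 46.633 km
  D: 18.407 km
  E: 90.023 km
  F: 124.709 km
  → nearest: D (18.407 km)
Q at 35.146°N, 138.869°E:
  B: 40.242 km
  C: 11.895 km
  D: 43.119 km
  E: 33.130 km
  F: 75.478 km
  → nearest: C (11.895 km)
R at 35.596°N, 138.144°E:
  B: 44.856 km
  C: 94.628 km
  D: 118.757 km
  E: 52.905 km
  F: 19.380 km
  → nearest: F (19.380 km)

P→D; Q→C; R→F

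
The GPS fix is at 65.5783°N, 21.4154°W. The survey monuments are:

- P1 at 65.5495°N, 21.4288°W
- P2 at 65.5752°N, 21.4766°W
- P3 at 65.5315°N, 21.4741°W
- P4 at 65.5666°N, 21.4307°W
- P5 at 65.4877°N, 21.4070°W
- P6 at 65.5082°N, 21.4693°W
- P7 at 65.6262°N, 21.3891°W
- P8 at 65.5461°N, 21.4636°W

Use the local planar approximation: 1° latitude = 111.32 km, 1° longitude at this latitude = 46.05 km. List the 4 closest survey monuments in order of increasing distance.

Distances from 65.5783°N, 21.4154°W:
P1: 3.2649 km
P2: 2.8393 km
P3: 5.8693 km
P4: 1.4808 km
P5: 10.0930 km
P6: 8.1888 km
P7: 5.4680 km
P8: 4.2161 km
Sorted: P4 (1.4808 km) < P2 (2.8393 km) < P1 (3.2649 km) < P8 (4.2161 km) < P7 (5.4680 km) < P3 (5.8693 km) < …

P4, P2, P1, P8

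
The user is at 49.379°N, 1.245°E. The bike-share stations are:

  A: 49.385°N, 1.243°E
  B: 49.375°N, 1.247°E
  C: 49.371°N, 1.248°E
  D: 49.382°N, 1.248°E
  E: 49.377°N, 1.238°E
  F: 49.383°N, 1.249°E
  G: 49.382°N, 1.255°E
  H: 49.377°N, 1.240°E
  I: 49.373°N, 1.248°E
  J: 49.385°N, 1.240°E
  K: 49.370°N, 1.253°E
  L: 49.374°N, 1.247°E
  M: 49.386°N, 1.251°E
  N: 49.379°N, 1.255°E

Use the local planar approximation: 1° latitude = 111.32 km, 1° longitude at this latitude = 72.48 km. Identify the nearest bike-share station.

D

Distances from 49.379°N, 1.245°E:
A: √((0.006·111.32)² + (-0.002·72.48)²) = √(0.44612 + 0.02101) = 0.683 km
B: √((-0.004·111.32)² + (0.002·72.48)²) = √(0.19827 + 0.02101) = 0.468 km
C: √((-0.008·111.32)² + (0.003·72.48)²) = √(0.79310 + 0.04728) = 0.917 km
D: √((0.003·111.32)² + (0.003·72.48)²) = √(0.11153 + 0.04728) = 0.399 km
E: √((-0.002·111.32)² + (-0.007·72.48)²) = √(0.04957 + 0.25741) = 0.554 km
F: √((0.004·111.32)² + (0.004·72.48)²) = √(0.19827 + 0.08405) = 0.531 km
G: √((0.003·111.32)² + (0.010·72.48)²) = √(0.11153 + 0.52534) = 0.798 km
H: √((-0.002·111.32)² + (-0.005·72.48)²) = √(0.04957 + 0.13133) = 0.425 km
I: √((-0.006·111.32)² + (0.003·72.48)²) = √(0.44612 + 0.04728) = 0.702 km
J: √((0.006·111.32)² + (-0.005·72.48)²) = √(0.44612 + 0.13133) = 0.760 km
K: √((-0.009·111.32)² + (0.008·72.48)²) = √(1.00376 + 0.33621) = 1.158 km
L: √((-0.005·111.32)² + (0.002·72.48)²) = √(0.30980 + 0.02101) = 0.575 km
M: √((0.007·111.32)² + (0.006·72.48)²) = √(0.60721 + 0.18912) = 0.892 km
N: √((0.000·111.32)² + (0.010·72.48)²) = √(0.00000 + 0.52534) = 0.725 km
Minimum: D at 0.399 km.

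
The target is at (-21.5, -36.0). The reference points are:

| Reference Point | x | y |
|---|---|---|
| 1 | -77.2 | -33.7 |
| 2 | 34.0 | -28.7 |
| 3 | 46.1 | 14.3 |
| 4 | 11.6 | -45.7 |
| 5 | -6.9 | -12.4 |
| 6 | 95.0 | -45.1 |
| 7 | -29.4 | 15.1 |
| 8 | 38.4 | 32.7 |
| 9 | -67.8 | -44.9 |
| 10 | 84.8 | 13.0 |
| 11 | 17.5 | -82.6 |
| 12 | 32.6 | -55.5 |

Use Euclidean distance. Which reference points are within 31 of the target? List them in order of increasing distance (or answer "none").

5

Distances from (-21.5, -36.0):
1: √((-55.7)² + (2.3)²) = √(3102.490 + 5.290) = 55.7
2: √((55.5)² + (7.3)²) = √(3080.250 + 53.290) = 56.0
3: √((67.6)² + (50.3)²) = √(4569.760 + 2530.090) = 84.3
4: √((33.1)² + (-9.7)²) = √(1095.610 + 94.090) = 34.5
5: √((14.6)² + (23.6)²) = √(213.160 + 556.960) = 27.8
6: √((116.5)² + (-9.1)²) = √(13572.250 + 82.810) = 116.9
7: √((-7.9)² + (51.1)²) = √(62.410 + 2611.210) = 51.7
8: √((59.9)² + (68.7)²) = √(3588.010 + 4719.690) = 91.1
9: √((-46.3)² + (-8.9)²) = √(2143.690 + 79.210) = 47.1
10: √((106.3)² + (49.0)²) = √(11299.690 + 2401.000) = 117.0
11: √((39.0)² + (-46.6)²) = √(1521.000 + 2171.560) = 60.8
12: √((54.1)² + (-19.5)²) = √(2926.810 + 380.250) = 57.5
Threshold 31: 5 (27.8) is within range.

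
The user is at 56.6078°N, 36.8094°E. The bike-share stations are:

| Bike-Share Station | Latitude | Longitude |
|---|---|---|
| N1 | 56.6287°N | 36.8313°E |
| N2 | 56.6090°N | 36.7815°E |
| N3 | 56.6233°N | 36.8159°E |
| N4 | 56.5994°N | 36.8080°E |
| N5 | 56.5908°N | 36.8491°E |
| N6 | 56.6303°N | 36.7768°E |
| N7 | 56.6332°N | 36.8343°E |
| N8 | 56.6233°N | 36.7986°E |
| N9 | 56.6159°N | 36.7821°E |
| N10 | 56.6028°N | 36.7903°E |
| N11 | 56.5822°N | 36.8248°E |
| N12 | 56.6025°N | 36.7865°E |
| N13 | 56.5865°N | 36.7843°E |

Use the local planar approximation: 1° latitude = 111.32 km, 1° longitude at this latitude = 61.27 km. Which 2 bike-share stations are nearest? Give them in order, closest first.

Distances from 56.6078°N, 36.8094°E:
N1: √((0.0209·111.32)² + (0.0219·61.27)²) = √(5.413012 + 1.800462) = 2.6858 km
N2: √((0.0012·111.32)² + (-0.0279·61.27)²) = √(0.017845 + 2.922161) = 1.7146 km
N3: √((0.0155·111.32)² + (0.0065·61.27)²) = √(2.977212 + 0.158607) = 1.7708 km
N4: √((-0.0084·111.32)² + (-0.0014·61.27)²) = √(0.874390 + 0.007358) = 0.9390 km
N5: √((-0.0170·111.32)² + (0.0397·61.27)²) = √(3.581329 + 5.916662) = 3.0819 km
N6: √((0.0225·111.32)² + (-0.0326·61.27)²) = √(6.273522 + 3.989615) = 3.2036 km
N7: √((0.0254·111.32)² + (0.0249·61.27)²) = √(7.994915 + 2.327526) = 3.2129 km
N8: √((0.0155·111.32)² + (-0.0108·61.27)²) = √(2.977212 + 0.437868) = 1.8480 km
N9: √((0.0081·111.32)² + (-0.0273·61.27)²) = √(0.813048 + 2.797828) = 1.9002 km
N10: √((-0.0050·111.32)² + (-0.0191·61.27)²) = √(0.309804 + 1.369501) = 1.2959 km
N11: √((-0.0256·111.32)² + (0.0154·61.27)²) = √(8.121314 + 0.890302) = 3.0019 km
N12: √((-0.0053·111.32)² + (-0.0229·61.27)²) = √(0.348095 + 1.968642) = 1.5221 km
N13: √((-0.0213·111.32)² + (-0.0251·61.27)²) = √(5.622191 + 2.365066) = 2.8262 km
Sorted: N4 (0.9390 km) < N10 (1.2959 km) < N12 (1.5221 km) < N2 (1.7146 km) < …

N4, N10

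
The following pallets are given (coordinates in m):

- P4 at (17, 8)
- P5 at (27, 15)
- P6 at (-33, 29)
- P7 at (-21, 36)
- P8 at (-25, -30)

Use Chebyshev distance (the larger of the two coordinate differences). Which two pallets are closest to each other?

P4 and P5

Pairwise distances:
P4–P5: 10 m
P4–P6: 50 m
P4–P7: 38 m
P4–P8: 42 m
P5–P6: 60 m
P5–P7: 48 m
P5–P8: 52 m
P6–P7: 12 m
P6–P8: 59 m
P7–P8: 66 m
Closest pair: P4–P5 at 10 m.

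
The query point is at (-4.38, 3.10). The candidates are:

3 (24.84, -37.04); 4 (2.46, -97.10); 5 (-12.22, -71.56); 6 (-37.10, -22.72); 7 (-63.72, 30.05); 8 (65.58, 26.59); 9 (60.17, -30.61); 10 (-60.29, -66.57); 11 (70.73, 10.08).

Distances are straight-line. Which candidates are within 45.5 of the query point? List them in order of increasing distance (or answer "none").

6

Distances from (-4.38, 3.10):
3: √((29.22)² + (-40.14)²) = √(853.8084 + 1611.2196) = 49.65
4: √((6.84)² + (-100.20)²) = √(46.7856 + 10040.0400) = 100.43
5: √((-7.84)² + (-74.66)²) = √(61.4656 + 5574.1156) = 75.07
6: √((-32.72)² + (-25.82)²) = √(1070.5984 + 666.6724) = 41.68
7: √((-59.34)² + (26.95)²) = √(3521.2356 + 726.3025) = 65.17
8: √((69.96)² + (23.49)²) = √(4894.4016 + 551.7801) = 73.80
9: √((64.55)² + (-33.71)²) = √(4166.7025 + 1136.3641) = 72.82
10: √((-55.91)² + (-69.67)²) = √(3125.9281 + 4853.9089) = 89.33
11: √((75.11)² + (6.98)²) = √(5641.5121 + 48.7204) = 75.43
Threshold 45.5: 6 (41.68) is within range.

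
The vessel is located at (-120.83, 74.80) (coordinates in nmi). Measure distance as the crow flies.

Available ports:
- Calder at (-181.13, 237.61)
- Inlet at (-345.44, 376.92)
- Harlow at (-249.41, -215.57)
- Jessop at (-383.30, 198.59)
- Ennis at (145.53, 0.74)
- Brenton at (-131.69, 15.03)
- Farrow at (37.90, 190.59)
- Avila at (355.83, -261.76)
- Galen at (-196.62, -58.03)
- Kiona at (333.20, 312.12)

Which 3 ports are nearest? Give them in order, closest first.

Brenton, Galen, Calder

Distances from (-120.83, 74.80):
Calder: 173.62 nmi
Inlet: 376.47 nmi
Harlow: 317.57 nmi
Jessop: 290.20 nmi
Ennis: 276.46 nmi
Brenton: 60.75 nmi
Farrow: 196.48 nmi
Avila: 583.50 nmi
Galen: 152.93 nmi
Kiona: 512.31 nmi
Sorted: Brenton (60.75 nmi) < Galen (152.93 nmi) < Calder (173.62 nmi) < Farrow (196.48 nmi) < Ennis (276.46 nmi) < …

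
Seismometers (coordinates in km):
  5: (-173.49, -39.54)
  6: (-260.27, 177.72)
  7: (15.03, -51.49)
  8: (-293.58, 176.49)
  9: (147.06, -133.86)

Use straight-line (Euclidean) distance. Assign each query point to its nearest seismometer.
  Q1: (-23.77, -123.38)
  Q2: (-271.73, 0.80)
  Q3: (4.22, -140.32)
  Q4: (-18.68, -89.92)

Q1 at (-23.77, -123.38):
  5: 171.60 km
  6: 382.88 km
  7: 81.69 km
  8: 403.38 km
  9: 171.15 km
  → nearest: 7 (81.69 km)
Q2 at (-271.73, 0.80):
  5: 106.20 km
  6: 177.29 km
  7: 291.49 km
  8: 177.04 km
  9: 439.91 km
  → nearest: 5 (106.20 km)
Q3 at (4.22, -140.32):
  5: 204.30 km
  6: 413.65 km
  7: 89.49 km
  8: 434.80 km
  9: 142.99 km
  → nearest: 7 (89.49 km)
Q4 at (-18.68, -89.92):
  5: 162.80 km
  6: 360.55 km
  7: 51.12 km
  8: 382.81 km
  9: 171.47 km
  → nearest: 7 (51.12 km)

Q1→7; Q2→5; Q3→7; Q4→7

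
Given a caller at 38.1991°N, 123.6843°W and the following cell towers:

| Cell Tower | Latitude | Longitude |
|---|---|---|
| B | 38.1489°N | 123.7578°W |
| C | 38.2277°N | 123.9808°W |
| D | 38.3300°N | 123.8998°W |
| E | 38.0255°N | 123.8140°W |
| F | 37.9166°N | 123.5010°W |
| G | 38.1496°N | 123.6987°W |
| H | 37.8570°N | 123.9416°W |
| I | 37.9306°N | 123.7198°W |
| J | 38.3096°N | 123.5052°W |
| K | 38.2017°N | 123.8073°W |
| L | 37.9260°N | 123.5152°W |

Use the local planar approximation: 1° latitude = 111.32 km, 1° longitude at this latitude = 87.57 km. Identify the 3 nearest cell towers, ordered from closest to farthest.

Distances from 38.1991°N, 123.6843°W:
B: 8.5238 km
C: 26.1590 km
D: 23.8425 km
E: 22.4157 km
F: 35.3076 km
G: 5.6528 km
H: 44.2489 km
I: 30.0507 km
J: 19.9322 km
K: 10.7750 km
L: 33.8161 km
Sorted: G (5.6528 km) < B (8.5238 km) < K (10.7750 km) < J (19.9322 km) < E (22.4157 km) < …

G, B, K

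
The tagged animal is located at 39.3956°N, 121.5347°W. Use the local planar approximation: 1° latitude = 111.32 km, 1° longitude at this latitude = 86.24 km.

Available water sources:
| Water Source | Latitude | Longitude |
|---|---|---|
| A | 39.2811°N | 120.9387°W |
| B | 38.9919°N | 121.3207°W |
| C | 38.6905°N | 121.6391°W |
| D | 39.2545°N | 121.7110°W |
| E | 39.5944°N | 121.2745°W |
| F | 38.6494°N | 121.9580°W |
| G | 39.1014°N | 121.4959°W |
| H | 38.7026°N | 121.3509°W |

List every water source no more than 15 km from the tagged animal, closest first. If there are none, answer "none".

Distances from 39.3956°N, 121.5347°W:
A: √((-0.1145·111.32)² + (0.5960·86.24)²) = √(162.464085 + 2641.861313) = 52.9559 km
B: √((-0.4037·111.32)² + (0.2140·86.24)²) = √(2019.593174 + 340.600313) = 48.5818 km
C: √((-0.7051·111.32)² + (-0.1044·86.24)²) = √(6160.951992 + 81.062220) = 79.0064 km
D: √((-0.1411·111.32)² + (-0.1763·86.24)²) = √(246.717765 + 231.165022) = 21.8605 km
E: √((0.1988·111.32)² + (0.2602·86.24)²) = √(489.755312 + 503.537802) = 31.5166 km
F: √((-0.7462·111.32)² + (-0.4233·86.24)²) = √(6900.123831 + 1332.643645) = 90.7346 km
G: √((-0.2942·111.32)² + (0.0388·86.24)²) = √(1072.585032 + 11.196466) = 32.9208 km
H: √((-0.6930·111.32)² + (0.1838·86.24)²) = √(5951.313995 + 251.251411) = 78.7564 km
Threshold 15 km: none within range.

none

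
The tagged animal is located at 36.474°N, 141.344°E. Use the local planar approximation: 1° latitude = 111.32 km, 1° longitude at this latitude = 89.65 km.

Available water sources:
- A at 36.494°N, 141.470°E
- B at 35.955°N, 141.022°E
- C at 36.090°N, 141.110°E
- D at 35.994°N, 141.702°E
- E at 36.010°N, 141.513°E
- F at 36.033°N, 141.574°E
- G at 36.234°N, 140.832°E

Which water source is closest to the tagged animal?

Distances from 36.474°N, 141.344°E:
A: √((0.020·111.32)² + (0.126·89.65)²) = √(4.95686 + 127.59736) = 11.513 km
B: √((-0.519·111.32)² + (-0.322·89.65)²) = √(3337.95987 + 833.32101) = 64.585 km
C: √((-0.384·111.32)² + (-0.234·89.65)²) = √(1827.29575 + 440.08068) = 47.617 km
D: √((-0.480·111.32)² + (0.358·89.65)²) = √(2855.14961 + 1030.06977) = 62.332 km
E: √((-0.464·111.32)² + (0.169·89.65)²) = √(2667.97869 + 229.54826) = 53.829 km
F: √((-0.441·111.32)² + (0.230·89.65)²) = √(2410.03625 + 425.16378) = 53.247 km
G: √((-0.240·111.32)² + (-0.512·89.65)²) = √(713.78740 + 2106.88344) = 53.110 km
Minimum: A at 11.513 km.

A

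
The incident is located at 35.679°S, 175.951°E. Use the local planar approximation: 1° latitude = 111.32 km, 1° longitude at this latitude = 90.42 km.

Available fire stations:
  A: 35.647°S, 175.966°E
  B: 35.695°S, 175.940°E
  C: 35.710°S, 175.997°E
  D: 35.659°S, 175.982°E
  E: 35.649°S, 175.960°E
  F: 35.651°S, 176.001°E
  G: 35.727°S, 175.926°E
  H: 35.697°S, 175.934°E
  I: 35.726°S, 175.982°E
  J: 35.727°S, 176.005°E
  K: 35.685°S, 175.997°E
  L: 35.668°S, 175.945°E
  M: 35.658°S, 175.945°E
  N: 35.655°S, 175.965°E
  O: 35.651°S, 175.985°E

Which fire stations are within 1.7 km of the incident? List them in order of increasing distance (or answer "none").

Distances from 35.679°S, 175.951°E:
A: √((0.032·111.32)² + (0.015·90.42)²) = √(12.68955 + 1.83955) = 3.812 km
B: √((-0.016·111.32)² + (-0.011·90.42)²) = √(3.17239 + 0.98927) = 2.040 km
C: √((-0.031·111.32)² + (0.046·90.42)²) = √(11.90885 + 17.29994) = 5.405 km
D: √((0.020·111.32)² + (0.031·90.42)²) = √(4.95686 + 7.85692) = 3.580 km
E: √((0.030·111.32)² + (0.009·90.42)²) = √(11.15293 + 0.66224) = 3.437 km
F: √((0.028·111.32)² + (0.050·90.42)²) = √(9.71544 + 20.43944) = 5.491 km
G: √((-0.048·111.32)² + (-0.025·90.42)²) = √(28.55150 + 5.10986) = 5.802 km
H: √((-0.018·111.32)² + (-0.017·90.42)²) = √(4.01505 + 2.36280) = 2.525 km
I: √((-0.047·111.32)² + (0.031·90.42)²) = √(27.37424 + 7.85692) = 5.936 km
J: √((-0.048·111.32)² + (0.054·90.42)²) = √(28.55150 + 23.84056) = 7.238 km
K: √((-0.006·111.32)² + (0.046·90.42)²) = √(0.44612 + 17.29994) = 4.213 km
L: √((0.011·111.32)² + (-0.006·90.42)²) = √(1.49945 + 0.29433) = 1.339 km
M: √((0.021·111.32)² + (-0.006·90.42)²) = √(5.46493 + 0.29433) = 2.400 km
N: √((0.024·111.32)² + (0.014·90.42)²) = √(7.13787 + 1.60245) = 2.956 km
O: √((0.028·111.32)² + (0.034·90.42)²) = √(9.71544 + 9.45120) = 4.378 km
Threshold 1.7 km: L (1.339 km) is within range.

L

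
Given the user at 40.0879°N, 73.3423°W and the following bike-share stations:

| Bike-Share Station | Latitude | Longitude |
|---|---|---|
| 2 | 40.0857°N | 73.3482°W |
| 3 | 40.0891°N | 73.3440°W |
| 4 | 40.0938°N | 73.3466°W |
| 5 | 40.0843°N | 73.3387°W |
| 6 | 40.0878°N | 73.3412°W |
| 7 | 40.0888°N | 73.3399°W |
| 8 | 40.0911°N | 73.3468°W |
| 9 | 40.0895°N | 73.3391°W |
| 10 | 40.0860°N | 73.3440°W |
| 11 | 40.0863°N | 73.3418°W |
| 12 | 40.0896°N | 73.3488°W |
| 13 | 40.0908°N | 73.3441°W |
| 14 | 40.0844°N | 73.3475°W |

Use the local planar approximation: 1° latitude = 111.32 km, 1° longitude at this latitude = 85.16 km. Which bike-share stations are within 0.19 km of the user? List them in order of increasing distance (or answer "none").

Distances from 40.0879°N, 73.3423°W:
2: √((-0.0022·111.32)² + (-0.0059·85.16)²) = √(0.059978 + 0.252450) = 0.5590 km
3: √((0.0012·111.32)² + (-0.0017·85.16)²) = √(0.017845 + 0.020959) = 0.1970 km
4: √((0.0059·111.32)² + (-0.0043·85.16)²) = √(0.431370 + 0.134094) = 0.7520 km
5: √((-0.0036·111.32)² + (0.0036·85.16)²) = √(0.160602 + 0.093989) = 0.5046 km
6: √((-0.0001·111.32)² + (0.0011·85.16)²) = √(0.000124 + 0.008775) = 0.0943 km
7: √((0.0009·111.32)² + (0.0024·85.16)²) = √(0.010038 + 0.041773) = 0.2276 km
8: √((0.0032·111.32)² + (-0.0045·85.16)²) = √(0.126896 + 0.146858) = 0.5232 km
9: √((0.0016·111.32)² + (0.0032·85.16)²) = √(0.031724 + 0.074263) = 0.3256 km
10: √((-0.0019·111.32)² + (-0.0017·85.16)²) = √(0.044736 + 0.020959) = 0.2563 km
11: √((-0.0016·111.32)² + (0.0005·85.16)²) = √(0.031724 + 0.001813) = 0.1831 km
12: √((0.0017·111.32)² + (-0.0065·85.16)²) = √(0.035813 + 0.306407) = 0.5850 km
13: √((0.0029·111.32)² + (-0.0018·85.16)²) = √(0.104218 + 0.023497) = 0.3574 km
14: √((-0.0035·111.32)² + (-0.0052·85.16)²) = √(0.151804 + 0.196100) = 0.5898 km
Threshold 0.19 km: 6 (0.0943 km), 11 (0.1831 km) are within range.

6, 11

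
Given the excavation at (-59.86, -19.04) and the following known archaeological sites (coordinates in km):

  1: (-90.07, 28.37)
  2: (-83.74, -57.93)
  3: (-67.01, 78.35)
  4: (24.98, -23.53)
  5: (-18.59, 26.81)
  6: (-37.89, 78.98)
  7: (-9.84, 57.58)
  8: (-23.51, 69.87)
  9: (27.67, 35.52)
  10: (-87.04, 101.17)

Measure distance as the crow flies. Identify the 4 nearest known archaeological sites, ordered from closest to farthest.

Distances from (-59.86, -19.04):
1: 56.22 km
2: 45.64 km
3: 97.65 km
4: 84.96 km
5: 61.69 km
6: 100.45 km
7: 91.50 km
8: 96.05 km
9: 103.14 km
10: 123.24 km
Sorted: 2 (45.64 km) < 1 (56.22 km) < 5 (61.69 km) < 4 (84.96 km) < 7 (91.50 km) < 8 (96.05 km) < …

2, 1, 5, 4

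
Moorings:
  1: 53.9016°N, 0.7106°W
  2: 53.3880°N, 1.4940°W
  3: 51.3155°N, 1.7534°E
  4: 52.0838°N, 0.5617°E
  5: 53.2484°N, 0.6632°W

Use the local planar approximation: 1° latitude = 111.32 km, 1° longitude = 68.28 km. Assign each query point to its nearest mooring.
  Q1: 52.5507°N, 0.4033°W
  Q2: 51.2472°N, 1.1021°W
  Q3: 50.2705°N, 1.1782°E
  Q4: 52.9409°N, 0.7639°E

Q1 at 52.5507°N, 0.4033°W:
  1: 151.8389 km
  2: 119.3063 km
  3: 201.4753 km
  4: 83.9223 km
  5: 79.6695 km
  → nearest: 5 (79.6695 km)
Q2 at 51.2472°N, 1.1021°W:
  1: 296.6945 km
  2: 239.8115 km
  3: 195.1217 km
  4: 146.8985 km
  5: 224.7802 km
  → nearest: 4 (146.8985 km)
Q3 at 50.2705°N, 1.1782°E:
  1: 424.2895 km
  2: 392.0812 km
  3: 122.7804 km
  4: 206.1990 km
  5: 354.5425 km
  → nearest: 3 (122.7804 km)
Q4 at 52.9409°N, 0.7639°E:
  1: 146.8792 km
  2: 162.0043 km
  3: 193.1421 km
  4: 96.4061 km
  5: 103.2801 km
  → nearest: 4 (96.4061 km)

Q1→5; Q2→4; Q3→3; Q4→4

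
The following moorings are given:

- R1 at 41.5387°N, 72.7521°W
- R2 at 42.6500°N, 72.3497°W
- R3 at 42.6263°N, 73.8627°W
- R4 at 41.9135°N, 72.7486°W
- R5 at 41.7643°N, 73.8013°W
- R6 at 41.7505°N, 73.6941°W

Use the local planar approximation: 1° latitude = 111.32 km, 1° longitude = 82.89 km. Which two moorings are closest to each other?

R5 and R6

Pairwise distances:
R1–R2: √((1.1113·111.32)² + (0.4024·82.89)²) = √(15304.143317 + 1112.551756) = 128.1277 km
R1–R3: √((1.0876·111.32)² + (-1.1106·82.89)²) = √(14658.340075 + 8474.607978) = 152.0952 km
R1–R4: √((0.3748·111.32)² + (0.0035·82.89)²) = √(1740.786699 + 0.084167) = 41.7237 km
R1–R5: √((0.2256·111.32)² + (-1.0492·82.89)²) = √(630.702549 + 7563.465724) = 90.5216 km
R1–R6: √((0.2118·111.32)² + (-0.9420·82.89)²) = √(555.902090 + 6096.858066) = 81.5645 km
R2–R3: √((-0.0237·111.32)² + (-1.5130·82.89)²) = √(6.960542 + 15728.312714) = 125.4403 km
R2–R4: √((-0.7365·111.32)² + (-0.3989·82.89)²) = √(6721.897684 + 1093.282388) = 88.4035 km
R2–R5: √((-0.8857·111.32)² + (-1.4516·82.89)²) = √(9721.195668 + 14477.654169) = 155.5598 km
R2–R6: √((-0.8995·111.32)² + (-1.3444·82.89)²) = √(10026.485514 + 12418.275397) = 149.8158 km
R3–R4: √((-0.7128·111.32)² + (1.1141·82.89)²) = √(6296.247296 + 8528.106745) = 121.7553 km
R3–R5: √((-0.8620·111.32)² + (0.0614·82.89)²) = √(9207.907057 + 25.902461) = 96.0927 km
R3–R6: √((-0.8758·111.32)² + (0.1686·82.89)²) = √(9505.090955 + 195.307724) = 98.4906 km
R4–R5: √((-0.1492·111.32)² + (-1.0527·82.89)²) = √(275.857021 + 7614.011442) = 88.8249 km
R4–R6: √((-0.1630·111.32)² + (-0.9455·82.89)²) = √(329.246831 + 6142.247973) = 80.4456 km
R5–R6: √((-0.0138·111.32)² + (0.1072·82.89)²) = √(2.359960 + 78.957584) = 9.0176 km
Closest pair: R5–R6 at 9.0176 km.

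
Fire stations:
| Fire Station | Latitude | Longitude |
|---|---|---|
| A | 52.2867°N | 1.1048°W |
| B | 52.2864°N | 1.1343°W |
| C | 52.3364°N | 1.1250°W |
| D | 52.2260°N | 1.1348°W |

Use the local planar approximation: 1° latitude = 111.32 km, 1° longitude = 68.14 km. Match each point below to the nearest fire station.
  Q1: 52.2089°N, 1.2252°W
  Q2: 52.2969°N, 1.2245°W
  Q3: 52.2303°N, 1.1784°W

Q1 at 52.2089°N, 1.2252°W:
  A: 11.9296 km
  B: 10.6205 km
  C: 15.7501 km
  D: 6.4473 km
  → nearest: D (6.4473 km)
Q2 at 52.2969°N, 1.2245°W:
  A: 8.2350 km
  B: 6.2564 km
  C: 8.0810 km
  D: 9.9826 km
  → nearest: B (6.2564 km)
Q3 at 52.2303°N, 1.1784°W:
  A: 8.0356 km
  B: 6.9304 km
  C: 12.3588 km
  D: 3.0092 km
  → nearest: D (3.0092 km)

Q1→D; Q2→B; Q3→D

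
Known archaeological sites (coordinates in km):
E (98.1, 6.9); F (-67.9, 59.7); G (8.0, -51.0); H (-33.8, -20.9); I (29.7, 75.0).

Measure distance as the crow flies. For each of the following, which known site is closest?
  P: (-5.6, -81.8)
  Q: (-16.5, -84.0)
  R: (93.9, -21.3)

P at (-5.6, -81.8):
  E: 136.5 km
  F: 154.6 km
  G: 33.7 km
  H: 67.1 km
  I: 160.7 km
  → nearest: G (33.7 km)
Q at (-16.5, -84.0):
  E: 146.3 km
  F: 152.6 km
  G: 41.1 km
  H: 65.4 km
  I: 165.6 km
  → nearest: G (41.1 km)
R at (93.9, -21.3):
  E: 28.5 km
  F: 180.9 km
  G: 90.9 km
  H: 127.7 km
  I: 115.7 km
  → nearest: E (28.5 km)

P→G; Q→G; R→E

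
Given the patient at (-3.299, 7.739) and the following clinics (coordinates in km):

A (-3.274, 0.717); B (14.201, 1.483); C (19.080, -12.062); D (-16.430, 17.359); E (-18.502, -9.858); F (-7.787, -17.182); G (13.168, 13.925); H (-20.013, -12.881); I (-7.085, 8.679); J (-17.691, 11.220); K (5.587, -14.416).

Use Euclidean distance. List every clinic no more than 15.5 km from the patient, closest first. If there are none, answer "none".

I, A, J

Distances from (-3.299, 7.739):
A: √((0.025)² + (-7.022)²) = √(0.00062 + 49.30848) = 7.022 km
B: √((17.500)² + (-6.256)²) = √(306.25000 + 39.13754) = 18.585 km
C: √((22.379)² + (-19.801)²) = √(500.81964 + 392.07960) = 29.881 km
D: √((-13.131)² + (9.620)²) = √(172.42316 + 92.54440) = 16.278 km
E: √((-15.203)² + (-17.597)²) = √(231.13121 + 309.65441) = 23.255 km
F: √((-4.488)² + (-24.921)²) = √(20.14214 + 621.05624) = 25.322 km
G: √((16.467)² + (6.186)²) = √(271.16209 + 38.26660) = 17.591 km
H: √((-16.714)² + (-20.620)²) = √(279.35780 + 425.18440) = 26.543 km
I: √((-3.786)² + (0.940)²) = √(14.33380 + 0.88360) = 3.901 km
J: √((-14.392)² + (3.481)²) = √(207.12966 + 12.11736) = 14.807 km
K: √((8.886)² + (-22.155)²) = √(78.96100 + 490.84403) = 23.871 km
Threshold 15.5 km: I (3.901 km), A (7.022 km), J (14.807 km) are within range.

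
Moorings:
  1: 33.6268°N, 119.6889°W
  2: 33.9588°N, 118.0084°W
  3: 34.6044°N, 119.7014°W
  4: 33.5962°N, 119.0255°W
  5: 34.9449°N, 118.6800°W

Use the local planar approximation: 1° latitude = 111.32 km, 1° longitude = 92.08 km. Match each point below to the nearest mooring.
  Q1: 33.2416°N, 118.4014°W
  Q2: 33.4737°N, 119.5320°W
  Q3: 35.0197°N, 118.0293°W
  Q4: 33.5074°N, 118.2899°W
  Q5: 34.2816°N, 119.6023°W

Q1 at 33.2416°N, 118.4014°W:
  1: 126.0696 km
  2: 87.6570 km
  3: 193.2460 km
  4: 69.7185 km
  5: 191.3389 km
  → nearest: 4 (69.7185 km)
Q2 at 33.4737°N, 119.5320°W:
  1: 22.3426 km
  2: 150.3273 km
  3: 126.8324 km
  4: 48.5913 km
  5: 181.5948 km
  → nearest: 1 (22.3426 km)
Q3 at 35.0197°N, 118.0293°W:
  1: 217.7053 km
  2: 118.1151 km
  3: 160.7581 km
  4: 183.0990 km
  5: 60.4923 km
  → nearest: 5 (60.4923 km)
Q4 at 33.5074°N, 118.2899°W:
  1: 129.5038 km
  2: 56.5413 km
  3: 178.3403 km
  4: 68.4516 km
  5: 164.0045 km
  → nearest: 2 (56.5413 km)
Q5 at 34.2816°N, 119.6023°W:
  1: 73.3272 km
  2: 151.1013 km
  3: 37.0746 km
  4: 92.9643 km
  5: 112.5365 km
  → nearest: 3 (37.0746 km)

Q1→4; Q2→1; Q3→5; Q4→2; Q5→3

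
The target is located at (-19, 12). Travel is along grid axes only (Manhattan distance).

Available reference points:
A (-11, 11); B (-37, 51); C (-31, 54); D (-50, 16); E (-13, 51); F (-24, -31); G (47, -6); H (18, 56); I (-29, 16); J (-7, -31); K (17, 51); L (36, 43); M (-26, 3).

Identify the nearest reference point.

Distances from (-19, 12):
A: |8| + |-1| = 8 + 1 = 9
B: |-18| + |39| = 18 + 39 = 57
C: |-12| + |42| = 12 + 42 = 54
D: |-31| + |4| = 31 + 4 = 35
E: |6| + |39| = 6 + 39 = 45
F: |-5| + |-43| = 5 + 43 = 48
G: |66| + |-18| = 66 + 18 = 84
H: |37| + |44| = 37 + 44 = 81
I: |-10| + |4| = 10 + 4 = 14
J: |12| + |-43| = 12 + 43 = 55
K: |36| + |39| = 36 + 39 = 75
L: |55| + |31| = 55 + 31 = 86
M: |-7| + |-9| = 7 + 9 = 16
Minimum: A at 9.

A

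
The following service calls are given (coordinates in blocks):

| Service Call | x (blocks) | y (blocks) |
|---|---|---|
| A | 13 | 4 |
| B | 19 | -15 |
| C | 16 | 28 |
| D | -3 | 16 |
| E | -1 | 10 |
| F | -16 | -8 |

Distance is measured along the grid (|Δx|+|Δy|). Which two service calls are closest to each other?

Pairwise distances:
A–B: |6| + |-19| = 6 + 19 = 25 blocks
A–C: |3| + |24| = 3 + 24 = 27 blocks
A–D: |-16| + |12| = 16 + 12 = 28 blocks
A–E: |-14| + |6| = 14 + 6 = 20 blocks
A–F: |-29| + |-12| = 29 + 12 = 41 blocks
B–C: |-3| + |43| = 3 + 43 = 46 blocks
B–D: |-22| + |31| = 22 + 31 = 53 blocks
B–E: |-20| + |25| = 20 + 25 = 45 blocks
B–F: |-35| + |7| = 35 + 7 = 42 blocks
C–D: |-19| + |-12| = 19 + 12 = 31 blocks
C–E: |-17| + |-18| = 17 + 18 = 35 blocks
C–F: |-32| + |-36| = 32 + 36 = 68 blocks
D–E: |2| + |-6| = 2 + 6 = 8 blocks
D–F: |-13| + |-24| = 13 + 24 = 37 blocks
E–F: |-15| + |-18| = 15 + 18 = 33 blocks
Closest pair: D–E at 8 blocks.

D and E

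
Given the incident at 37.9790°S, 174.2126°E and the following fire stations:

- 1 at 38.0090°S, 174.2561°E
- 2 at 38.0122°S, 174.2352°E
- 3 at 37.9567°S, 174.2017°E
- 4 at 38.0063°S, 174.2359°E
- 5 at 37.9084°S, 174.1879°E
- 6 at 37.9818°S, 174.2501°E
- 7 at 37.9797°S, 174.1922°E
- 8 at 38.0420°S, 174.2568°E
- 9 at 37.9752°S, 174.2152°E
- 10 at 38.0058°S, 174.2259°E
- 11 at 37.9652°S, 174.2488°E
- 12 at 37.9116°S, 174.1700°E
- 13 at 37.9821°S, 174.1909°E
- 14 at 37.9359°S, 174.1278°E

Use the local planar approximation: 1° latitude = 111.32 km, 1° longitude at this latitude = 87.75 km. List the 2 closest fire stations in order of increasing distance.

Distances from 37.9790°S, 174.2126°E:
1: √((-0.0300·111.32)² + (0.0435·87.75)²) = √(11.152928 + 14.570443) = 5.0718 km
2: √((-0.0332·111.32)² + (0.0226·87.75)²) = √(13.659115 + 3.932884) = 4.1943 km
3: √((0.0223·111.32)² + (-0.0109·87.75)²) = √(6.162488 + 0.914844) = 2.6603 km
4: √((-0.0273·111.32)² + (0.0233·87.75)²) = √(9.235740 + 4.180287) = 3.6628 km
5: √((0.0706·111.32)² + (-0.0247·87.75)²) = √(61.766899 + 4.697731) = 8.1526 km
6: √((-0.0028·111.32)² + (0.0375·87.75)²) = √(0.097154 + 10.828213) = 3.3054 km
7: √((-0.0007·111.32)² + (-0.0204·87.75)²) = √(0.006072 + 3.204458) = 1.7918 km
8: √((-0.0630·111.32)² + (0.0442·87.75)²) = √(49.184413 + 15.043150) = 8.0142 km
9: √((0.0038·111.32)² + (0.0026·87.75)²) = √(0.178943 + 0.052052) = 0.4806 km
10: √((-0.0268·111.32)² + (0.0133·87.75)²) = √(8.900532 + 1.362064) = 3.2035 km
11: √((0.0138·111.32)² + (0.0362·87.75)²) = √(2.359960 + 10.090470) = 3.5285 km
12: √((0.0674·111.32)² + (-0.0426·87.75)²) = √(56.294529 + 13.973765) = 8.3826 km
13: √((-0.0031·111.32)² + (-0.0217·87.75)²) = √(0.119088 + 3.625882) = 1.9352 km
14: √((0.0431·111.32)² + (-0.0848·87.75)²) = √(23.019768 + 55.371457) = 8.8539 km
Sorted: 9 (0.4806 km) < 7 (1.7918 km) < 13 (1.9352 km) < 3 (2.6603 km) < …

9, 7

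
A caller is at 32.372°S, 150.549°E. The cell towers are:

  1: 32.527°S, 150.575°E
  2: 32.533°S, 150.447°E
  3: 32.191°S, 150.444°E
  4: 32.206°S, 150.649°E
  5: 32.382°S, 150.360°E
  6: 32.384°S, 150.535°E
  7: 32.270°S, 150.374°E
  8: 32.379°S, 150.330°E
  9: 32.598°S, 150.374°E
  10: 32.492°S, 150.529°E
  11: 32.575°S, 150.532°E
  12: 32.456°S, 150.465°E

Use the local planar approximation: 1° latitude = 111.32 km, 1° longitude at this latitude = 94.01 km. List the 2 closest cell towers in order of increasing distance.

Distances from 32.372°S, 150.549°E:
1: 17.427 km
2: 20.326 km
3: 22.437 km
4: 20.733 km
5: 17.803 km
6: 1.875 km
7: 19.990 km
8: 20.603 km
9: 30.060 km
10: 13.490 km
11: 22.654 km
12: 12.239 km
Sorted: 6 (1.875 km) < 12 (12.239 km) < 10 (13.490 km) < 1 (17.427 km) < …

6, 12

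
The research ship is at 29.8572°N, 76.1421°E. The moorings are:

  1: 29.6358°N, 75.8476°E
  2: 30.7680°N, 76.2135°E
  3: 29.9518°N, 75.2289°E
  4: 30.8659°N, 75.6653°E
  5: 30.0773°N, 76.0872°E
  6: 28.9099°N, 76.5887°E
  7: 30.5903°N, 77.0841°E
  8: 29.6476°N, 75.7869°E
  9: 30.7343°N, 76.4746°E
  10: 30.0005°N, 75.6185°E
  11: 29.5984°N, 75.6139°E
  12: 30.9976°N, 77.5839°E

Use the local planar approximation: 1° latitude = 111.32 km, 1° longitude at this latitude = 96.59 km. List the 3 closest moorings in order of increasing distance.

5, 1, 8

Distances from 29.8572°N, 76.1421°E:
1: √((-0.2214·111.32)² + (-0.2945·96.59)²) = √(607.437540 + 809.160978) = 37.6377 km
2: √((0.9108·111.32)² + (0.0714·96.59)²) = √(10279.984012 + 47.562071) = 101.6245 km
3: √((0.0946·111.32)² + (-0.9132·96.59)²) = √(110.899265 + 7780.296319) = 88.8324 km
4: √((1.0087·111.32)² + (-0.4768·96.59)²) = √(12608.703639 + 2120.981232) = 121.3659 km
5: √((0.2201·111.32)² + (-0.0549·96.59)²) = √(600.325070 + 28.119592) = 25.0688 km
6: √((-0.9473·111.32)² + (0.4466·96.59)²) = √(11120.427164 + 1860.808879) = 113.9352 km
7: √((0.7331·111.32)² + (0.9420·96.59)²) = √(6659.978610 + 8278.776109) = 122.2242 km
8: √((-0.2096·111.32)² + (-0.3552·96.59)²) = √(544.413583 + 1177.091562) = 41.4910 km
9: √((0.8771·111.32)² + (0.3325·96.59)²) = √(9533.329798 + 1031.448697) = 102.7851 km
10: √((0.1433·111.32)² + (-0.5236·96.59)²) = √(254.471281 + 2557.782478) = 53.0307 km
11: √((-0.2588·111.32)² + (-0.5282·96.59)²) = √(829.993974 + 2602.921831) = 58.5911 km
12: √((1.1404·111.32)² + (1.4418·96.59)²) = √(16116.131880 + 19394.311848) = 188.4421 km
Sorted: 5 (25.0688 km) < 1 (37.6377 km) < 8 (41.4910 km) < 10 (53.0307 km) < 11 (58.5911 km) < …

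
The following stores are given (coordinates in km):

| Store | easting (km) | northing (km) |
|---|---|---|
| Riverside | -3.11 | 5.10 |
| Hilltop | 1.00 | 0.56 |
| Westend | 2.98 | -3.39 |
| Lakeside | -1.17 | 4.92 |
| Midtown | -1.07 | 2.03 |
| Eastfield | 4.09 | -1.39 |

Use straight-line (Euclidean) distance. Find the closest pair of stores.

Pairwise distances:
Riverside–Hilltop: √((4.11)² + (-4.54)²) = √(16.8921 + 20.6116) = 6.12 km
Riverside–Westend: √((6.09)² + (-8.49)²) = √(37.0881 + 72.0801) = 10.45 km
Riverside–Lakeside: √((1.94)² + (-0.18)²) = √(3.7636 + 0.0324) = 1.95 km
Riverside–Midtown: √((2.04)² + (-3.07)²) = √(4.1616 + 9.4249) = 3.69 km
Riverside–Eastfield: √((7.20)² + (-6.49)²) = √(51.8400 + 42.1201) = 9.69 km
Hilltop–Westend: √((1.98)² + (-3.95)²) = √(3.9204 + 15.6025) = 4.42 km
Hilltop–Lakeside: √((-2.17)² + (4.36)²) = √(4.7089 + 19.0096) = 4.87 km
Hilltop–Midtown: √((-2.07)² + (1.47)²) = √(4.2849 + 2.1609) = 2.54 km
Hilltop–Eastfield: √((3.09)² + (-1.95)²) = √(9.5481 + 3.8025) = 3.65 km
Westend–Lakeside: √((-4.15)² + (8.31)²) = √(17.2225 + 69.0561) = 9.29 km
Westend–Midtown: √((-4.05)² + (5.42)²) = √(16.4025 + 29.3764) = 6.77 km
Westend–Eastfield: √((1.11)² + (2.00)²) = √(1.2321 + 4.0000) = 2.29 km
Lakeside–Midtown: √((0.10)² + (-2.89)²) = √(0.0100 + 8.3521) = 2.89 km
Lakeside–Eastfield: √((5.26)² + (-6.31)²) = √(27.6676 + 39.8161) = 8.21 km
Midtown–Eastfield: √((5.16)² + (-3.42)²) = √(26.6256 + 11.6964) = 6.19 km
Closest pair: Riverside–Lakeside at 1.95 km.

Riverside and Lakeside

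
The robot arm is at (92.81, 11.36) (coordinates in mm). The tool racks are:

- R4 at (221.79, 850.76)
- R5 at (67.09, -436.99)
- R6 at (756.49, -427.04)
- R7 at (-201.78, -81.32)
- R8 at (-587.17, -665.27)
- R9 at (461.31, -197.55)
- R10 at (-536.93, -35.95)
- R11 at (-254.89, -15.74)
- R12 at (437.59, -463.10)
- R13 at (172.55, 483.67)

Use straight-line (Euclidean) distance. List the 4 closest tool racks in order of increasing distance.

R7, R11, R9, R5

Distances from (92.81, 11.36):
R4: √((128.98)² + (839.40)²) = √(16635.8404 + 704592.3600) = 849.25 mm
R5: √((-25.72)² + (-448.35)²) = √(661.5184 + 201017.7225) = 449.09 mm
R6: √((663.68)² + (-438.40)²) = √(440471.1424 + 192194.5600) = 795.40 mm
R7: √((-294.59)² + (-92.68)²) = √(86783.2681 + 8589.5824) = 308.82 mm
R8: √((-679.98)² + (-676.63)²) = √(462372.8004 + 457828.1569) = 959.27 mm
R9: √((368.50)² + (-208.91)²) = √(135792.2500 + 43643.3881) = 423.60 mm
R10: √((-629.74)² + (-47.31)²) = √(396572.4676 + 2238.2361) = 631.51 mm
R11: √((-347.70)² + (-27.10)²) = √(120895.2900 + 734.4100) = 348.75 mm
R12: √((344.78)² + (-474.46)²) = √(118873.2484 + 225112.2916) = 586.50 mm
R13: √((79.74)² + (472.31)²) = √(6358.4676 + 223076.7361) = 478.99 mm
Sorted: R7 (308.82 mm) < R11 (348.75 mm) < R9 (423.60 mm) < R5 (449.09 mm) < R13 (478.99 mm) < R12 (586.50 mm) < …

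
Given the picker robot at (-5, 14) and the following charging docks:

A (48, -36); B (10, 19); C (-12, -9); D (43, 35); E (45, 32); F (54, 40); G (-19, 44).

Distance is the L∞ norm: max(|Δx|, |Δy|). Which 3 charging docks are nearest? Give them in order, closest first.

Distances from (-5, 14):
A: 53
B: 15
C: 23
D: 48
E: 50
F: 59
G: 30
Sorted: B (15) < C (23) < G (30) < D (48) < E (50) < …

B, C, G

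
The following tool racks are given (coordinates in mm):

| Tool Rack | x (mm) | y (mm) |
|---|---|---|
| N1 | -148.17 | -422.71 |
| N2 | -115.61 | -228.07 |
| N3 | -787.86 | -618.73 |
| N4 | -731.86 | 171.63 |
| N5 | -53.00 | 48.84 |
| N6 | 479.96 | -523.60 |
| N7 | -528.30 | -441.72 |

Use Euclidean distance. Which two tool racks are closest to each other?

Pairwise distances:
N1–N2: 197.34 mm
N1–N3: 669.05 mm
N1–N4: 833.03 mm
N1–N5: 481.06 mm
N1–N6: 636.18 mm
N1–N7: 380.61 mm
N2–N3: 777.52 mm
N2–N4: 734.52 mm
N2–N5: 283.90 mm
N2–N6: 664.86 mm
N2–N7: 464.71 mm
N3–N4: 792.34 mm
N3–N5: 992.81 mm
N3–N6: 1271.38 mm
N3–N7: 314.17 mm
N4–N5: 689.88 mm
N4–N6: 1397.09 mm
N4–N7: 646.25 mm
N5–N6: 782.13 mm
N5–N7: 683.05 mm
N6–N7: 1011.58 mm
Closest pair: N1–N2 at 197.34 mm.

N1 and N2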